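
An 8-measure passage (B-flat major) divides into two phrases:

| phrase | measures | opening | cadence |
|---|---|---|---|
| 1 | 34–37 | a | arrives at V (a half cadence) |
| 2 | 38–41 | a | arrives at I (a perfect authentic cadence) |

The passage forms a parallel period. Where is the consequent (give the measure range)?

measures 38–41

The antecedent is the phrase ending with the weaker cadence (half cadence, phrase 1) and the consequent the one ending more conclusively (perfect authentic cadence, phrase 2); the consequent is measures 38-41.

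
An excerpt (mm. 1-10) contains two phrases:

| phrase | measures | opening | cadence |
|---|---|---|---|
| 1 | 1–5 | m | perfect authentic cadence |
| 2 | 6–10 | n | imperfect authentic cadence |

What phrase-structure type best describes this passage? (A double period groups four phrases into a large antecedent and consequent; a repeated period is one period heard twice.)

phrase group

The second phrase closes with an imperfect authentic cadence, which is not stronger than the first phrase's perfect authentic cadence; without a weak→strong cadential pair there is no antecedent–consequent relationship, so this is a phrase group rather than a period.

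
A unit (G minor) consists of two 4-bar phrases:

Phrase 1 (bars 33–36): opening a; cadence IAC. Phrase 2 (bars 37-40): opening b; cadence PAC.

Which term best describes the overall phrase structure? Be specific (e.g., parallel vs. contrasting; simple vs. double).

Phrase 1 ends with an imperfect authentic cadence (weaker) and phrase 2 with a perfect authentic cadence (stronger): antecedent + consequent = a period.
The two phrases open with different material (a / b), so the period is contrasting.

contrasting period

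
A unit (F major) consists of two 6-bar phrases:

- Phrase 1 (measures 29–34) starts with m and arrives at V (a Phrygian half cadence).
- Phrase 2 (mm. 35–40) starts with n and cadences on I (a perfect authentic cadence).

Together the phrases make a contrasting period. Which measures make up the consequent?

The phrase ending with the weaker cadence (Phrygian half cadence) is the antecedent; the one ending more conclusively (perfect authentic cadence) is the consequent. The consequent is measures 35–40.

measures 35–40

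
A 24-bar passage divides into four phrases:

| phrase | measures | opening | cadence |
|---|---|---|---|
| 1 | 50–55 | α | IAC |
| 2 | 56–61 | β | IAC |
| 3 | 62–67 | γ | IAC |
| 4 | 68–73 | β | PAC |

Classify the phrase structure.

Four phrases in two halves: the first half (mm. 50–61) ends with an imperfect authentic cadence, the second (mm. 62–73) with a perfect authentic cadence — a large antecedent–consequent pair, i.e. a double period.
Phrase 3 begins with different material from phrase 1, making it contrasting.

contrasting double period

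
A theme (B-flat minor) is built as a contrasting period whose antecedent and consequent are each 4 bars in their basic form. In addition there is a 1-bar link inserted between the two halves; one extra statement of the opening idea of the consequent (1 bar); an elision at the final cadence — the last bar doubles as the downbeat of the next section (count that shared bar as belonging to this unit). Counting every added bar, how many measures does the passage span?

10 measures

Basic contrasting period: 4 + 4 = 8 bars.
8 (basic form) + 1 (link) + 1 (extra statement) = 10.
The elision shares a bar with the next section but does not change this unit's count.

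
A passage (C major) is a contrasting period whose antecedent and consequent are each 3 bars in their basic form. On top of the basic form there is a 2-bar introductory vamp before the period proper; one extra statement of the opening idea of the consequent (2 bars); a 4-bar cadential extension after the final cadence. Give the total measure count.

Basic contrasting period: 3 + 3 = 6 bars.
6 (basic form) + 2 (introduction) + 2 (extra statement) + 4 (cadential extension) = 14.

14 measures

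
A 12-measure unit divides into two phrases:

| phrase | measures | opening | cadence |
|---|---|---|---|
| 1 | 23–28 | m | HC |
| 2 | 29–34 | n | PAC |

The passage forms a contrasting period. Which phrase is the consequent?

phrase 2

The phrase ending with the weaker cadence (half cadence) is the antecedent; the one ending more conclusively (perfect authentic cadence) is the consequent. The consequent is phrase 2.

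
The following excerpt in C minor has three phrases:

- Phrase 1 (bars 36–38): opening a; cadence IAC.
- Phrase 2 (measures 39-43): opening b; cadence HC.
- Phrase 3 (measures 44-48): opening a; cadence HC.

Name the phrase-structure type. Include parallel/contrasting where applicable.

The final phrase closes with a half cadence, which is not stronger than the preceding half cadence; the 3 phrases lack an overall antecedent–consequent design and so form a phrase group.

phrase group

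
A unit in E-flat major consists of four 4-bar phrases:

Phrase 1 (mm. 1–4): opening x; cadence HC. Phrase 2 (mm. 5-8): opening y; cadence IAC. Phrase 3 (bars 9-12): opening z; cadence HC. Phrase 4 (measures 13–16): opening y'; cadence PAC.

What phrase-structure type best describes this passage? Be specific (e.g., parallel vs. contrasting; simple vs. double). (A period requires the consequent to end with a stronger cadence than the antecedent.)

Four phrases in two halves: the first half (mm. 1–8) ends with an imperfect authentic cadence, the second (bars 9–16) with a perfect authentic cadence — a large antecedent–consequent pair, i.e. a double period.
Phrase 3 begins with different material from phrase 1, making it contrasting.

contrasting double period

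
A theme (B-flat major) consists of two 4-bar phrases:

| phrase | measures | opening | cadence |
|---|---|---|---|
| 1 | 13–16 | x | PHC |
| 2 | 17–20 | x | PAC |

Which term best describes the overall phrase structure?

Phrase 1 ends with a Phrygian half cadence (weaker) and phrase 2 with a perfect authentic cadence (stronger): antecedent + consequent = a period.
The two phrases open with the same material (x / x), so the period is parallel.

parallel period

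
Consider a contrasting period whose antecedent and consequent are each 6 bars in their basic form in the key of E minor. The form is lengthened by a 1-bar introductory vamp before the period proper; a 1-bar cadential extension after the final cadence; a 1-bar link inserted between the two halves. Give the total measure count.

15 measures

Basic contrasting period: 6 + 6 = 12 bars.
12 (basic form) + 1 (introduction) + 1 (cadential extension) + 1 (link) = 15.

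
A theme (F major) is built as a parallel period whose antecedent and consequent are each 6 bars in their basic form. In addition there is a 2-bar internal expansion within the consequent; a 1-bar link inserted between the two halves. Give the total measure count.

15 measures

Basic parallel period: 6 + 6 = 12 bars.
12 (basic form) + 2 (internal expansion) + 1 (link) = 15.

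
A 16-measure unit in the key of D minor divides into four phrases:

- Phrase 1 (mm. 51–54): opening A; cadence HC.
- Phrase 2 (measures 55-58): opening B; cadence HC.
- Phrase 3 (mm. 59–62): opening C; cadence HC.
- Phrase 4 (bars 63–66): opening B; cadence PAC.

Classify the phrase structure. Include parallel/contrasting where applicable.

contrasting double period

Four phrases in two halves: the first half (bars 51–58) ends with a half cadence, the second (measures 59–66) with a perfect authentic cadence — a large antecedent–consequent pair, i.e. a double period.
Phrase 3 begins with different material from phrase 1, making it contrasting.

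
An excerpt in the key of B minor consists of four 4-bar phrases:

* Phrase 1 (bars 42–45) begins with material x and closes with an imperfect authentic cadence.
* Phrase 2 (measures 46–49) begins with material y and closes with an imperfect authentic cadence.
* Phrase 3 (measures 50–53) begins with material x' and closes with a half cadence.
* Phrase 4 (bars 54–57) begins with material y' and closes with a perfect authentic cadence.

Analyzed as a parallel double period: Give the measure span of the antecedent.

measures 42–49

In a double period the four phrases pair into a large antecedent (phrases 1–2, ending imperfect authentic cadence) and a large consequent (phrases 3–4, ending perfect authentic cadence). The antecedent spans mm. 42-49.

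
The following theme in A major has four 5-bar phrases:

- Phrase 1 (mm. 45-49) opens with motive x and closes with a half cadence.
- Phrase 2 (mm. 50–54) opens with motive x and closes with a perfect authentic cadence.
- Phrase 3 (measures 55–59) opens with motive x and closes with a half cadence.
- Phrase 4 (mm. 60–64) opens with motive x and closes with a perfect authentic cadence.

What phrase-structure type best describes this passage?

The cadence pattern HC–PAC–HC–PAC is weak–strong twice, and phrases 3–4 restate phrases 1–2: a period heard twice, not a double period (which would end weakly at phrase 2).

repeated period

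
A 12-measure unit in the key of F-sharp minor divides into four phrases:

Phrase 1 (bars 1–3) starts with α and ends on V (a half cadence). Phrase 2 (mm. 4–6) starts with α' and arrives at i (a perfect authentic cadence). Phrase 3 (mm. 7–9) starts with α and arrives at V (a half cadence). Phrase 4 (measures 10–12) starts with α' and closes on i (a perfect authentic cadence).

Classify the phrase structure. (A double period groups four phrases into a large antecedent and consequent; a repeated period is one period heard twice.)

repeated period

The cadence pattern HC–PAC–HC–PAC is weak–strong twice, and phrases 3–4 restate phrases 1–2: a period heard twice, not a double period (which would end weakly at phrase 2).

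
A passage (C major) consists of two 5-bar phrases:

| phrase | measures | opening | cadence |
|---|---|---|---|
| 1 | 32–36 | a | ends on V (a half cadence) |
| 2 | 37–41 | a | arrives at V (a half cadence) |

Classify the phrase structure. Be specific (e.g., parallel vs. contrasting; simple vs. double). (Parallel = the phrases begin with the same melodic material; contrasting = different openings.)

repeated phrase

Both phrases have the same opening (a) and the same cadence (half cadence): the second is a restatement, not a consequent, so this is a repeated phrase rather than a period.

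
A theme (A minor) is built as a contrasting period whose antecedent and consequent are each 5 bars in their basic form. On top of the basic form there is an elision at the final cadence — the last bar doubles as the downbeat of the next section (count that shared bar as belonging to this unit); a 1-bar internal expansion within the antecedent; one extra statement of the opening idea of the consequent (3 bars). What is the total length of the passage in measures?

Basic contrasting period: 5 + 5 = 10 bars.
10 (basic form) + 1 (internal expansion) + 3 (extra statement) = 14.
The elision shares a bar with the next section but does not change this unit's count.

14 measures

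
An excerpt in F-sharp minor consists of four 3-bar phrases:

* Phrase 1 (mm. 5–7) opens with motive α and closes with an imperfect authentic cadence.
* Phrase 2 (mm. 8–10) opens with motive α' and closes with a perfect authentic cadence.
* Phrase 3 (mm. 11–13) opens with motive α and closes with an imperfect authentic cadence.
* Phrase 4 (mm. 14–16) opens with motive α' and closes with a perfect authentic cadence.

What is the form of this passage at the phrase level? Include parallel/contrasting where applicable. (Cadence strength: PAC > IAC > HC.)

The cadence pattern IAC–PAC–IAC–PAC is weak–strong twice, and phrases 3–4 restate phrases 1–2: a period heard twice, not a double period (which would end weakly at phrase 2).

repeated period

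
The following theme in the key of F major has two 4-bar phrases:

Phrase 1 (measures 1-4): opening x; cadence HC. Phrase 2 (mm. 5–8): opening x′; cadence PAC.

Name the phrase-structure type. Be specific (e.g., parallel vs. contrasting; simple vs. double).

parallel period

Phrase 1 ends with a half cadence (weaker) and phrase 2 with a perfect authentic cadence (stronger): antecedent + consequent = a period.
The two phrases open with the same material (x / x′), so the period is parallel.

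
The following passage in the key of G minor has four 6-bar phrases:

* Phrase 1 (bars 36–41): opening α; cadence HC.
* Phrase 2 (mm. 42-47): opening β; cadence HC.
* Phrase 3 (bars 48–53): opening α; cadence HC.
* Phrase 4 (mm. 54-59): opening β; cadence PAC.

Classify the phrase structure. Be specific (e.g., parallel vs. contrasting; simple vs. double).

parallel double period

Four phrases in two halves: the first half (mm. 36–47) ends with a half cadence, the second (mm. 48–59) with a perfect authentic cadence — a large antecedent–consequent pair, i.e. a double period.
Phrase 3 begins with the same material as phrase 1, making it parallel.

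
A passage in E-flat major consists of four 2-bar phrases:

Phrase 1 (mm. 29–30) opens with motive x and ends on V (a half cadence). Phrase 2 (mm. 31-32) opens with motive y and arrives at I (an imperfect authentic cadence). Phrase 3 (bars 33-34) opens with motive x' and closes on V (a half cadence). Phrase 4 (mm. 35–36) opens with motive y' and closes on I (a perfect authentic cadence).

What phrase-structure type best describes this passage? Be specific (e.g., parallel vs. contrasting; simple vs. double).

Four phrases in two halves: the first half (bars 29–32) ends with an imperfect authentic cadence, the second (bars 33-36) with a perfect authentic cadence — a large antecedent–consequent pair, i.e. a double period.
Phrase 3 begins with the same material as phrase 1, making it parallel.

parallel double period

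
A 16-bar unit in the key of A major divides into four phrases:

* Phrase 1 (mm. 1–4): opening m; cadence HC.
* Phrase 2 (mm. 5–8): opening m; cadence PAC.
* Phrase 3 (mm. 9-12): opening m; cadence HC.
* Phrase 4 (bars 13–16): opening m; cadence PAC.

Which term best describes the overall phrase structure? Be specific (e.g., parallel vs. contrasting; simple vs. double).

repeated period

The cadence pattern HC–PAC–HC–PAC is weak–strong twice, and phrases 3–4 restate phrases 1–2: a period heard twice, not a double period (which would end weakly at phrase 2).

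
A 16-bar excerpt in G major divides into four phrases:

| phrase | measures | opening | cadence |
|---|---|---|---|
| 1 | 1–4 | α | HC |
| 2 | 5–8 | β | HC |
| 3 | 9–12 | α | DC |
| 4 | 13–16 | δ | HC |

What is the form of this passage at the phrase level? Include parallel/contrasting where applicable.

phrase group

Phrase 4 ends with a half cadence, no stronger than phrase 2's half cadence, so the four phrases do not form a double period; nor do phrases 3–4 duplicate 1–2, so it is not a repeated period. With no phrase reaching a conclusive cadence, the passage is a phrase group.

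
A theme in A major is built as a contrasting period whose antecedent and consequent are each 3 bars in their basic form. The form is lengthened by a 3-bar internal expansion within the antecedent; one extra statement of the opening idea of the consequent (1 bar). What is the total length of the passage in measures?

10 measures

Basic contrasting period: 3 + 3 = 6 bars.
6 (basic form) + 3 (internal expansion) + 1 (extra statement) = 10.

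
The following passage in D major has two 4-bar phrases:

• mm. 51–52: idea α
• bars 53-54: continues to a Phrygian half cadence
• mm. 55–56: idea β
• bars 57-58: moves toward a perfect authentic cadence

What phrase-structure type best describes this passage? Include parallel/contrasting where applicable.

Phrase 1 ends with a Phrygian half cadence (weaker) and phrase 2 with a perfect authentic cadence (stronger): antecedent + consequent = a period.
The two phrases open with different material (α / β), so the period is contrasting.

contrasting period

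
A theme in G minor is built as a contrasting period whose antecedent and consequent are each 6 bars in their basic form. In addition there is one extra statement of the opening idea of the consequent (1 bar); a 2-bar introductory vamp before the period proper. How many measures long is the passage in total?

15 measures

Basic contrasting period: 6 + 6 = 12 bars.
12 (basic form) + 1 (extra statement) + 2 (introduction) = 15.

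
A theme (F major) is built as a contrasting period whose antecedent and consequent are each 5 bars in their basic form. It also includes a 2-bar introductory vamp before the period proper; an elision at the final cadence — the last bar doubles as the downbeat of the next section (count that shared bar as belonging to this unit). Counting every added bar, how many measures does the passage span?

Basic contrasting period: 5 + 5 = 10 bars.
10 (basic form) + 2 (introduction) = 12.
The elision shares a bar with the next section but does not change this unit's count.

12 measures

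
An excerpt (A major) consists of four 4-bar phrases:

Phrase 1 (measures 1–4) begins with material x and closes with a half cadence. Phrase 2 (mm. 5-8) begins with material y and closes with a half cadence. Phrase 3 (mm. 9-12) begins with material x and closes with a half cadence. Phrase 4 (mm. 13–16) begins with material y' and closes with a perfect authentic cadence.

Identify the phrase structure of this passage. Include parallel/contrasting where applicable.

parallel double period

Four phrases in two halves: the first half (mm. 1–8) ends with a half cadence, the second (bars 9–16) with a perfect authentic cadence — a large antecedent–consequent pair, i.e. a double period.
Phrase 3 begins with the same material as phrase 1, making it parallel.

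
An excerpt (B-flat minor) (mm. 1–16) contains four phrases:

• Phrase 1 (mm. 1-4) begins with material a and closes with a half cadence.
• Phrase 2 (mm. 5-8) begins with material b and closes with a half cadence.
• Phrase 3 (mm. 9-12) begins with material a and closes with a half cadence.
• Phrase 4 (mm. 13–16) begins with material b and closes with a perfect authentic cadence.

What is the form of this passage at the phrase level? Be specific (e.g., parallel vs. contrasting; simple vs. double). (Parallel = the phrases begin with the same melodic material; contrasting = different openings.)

parallel double period

Four phrases in two halves: the first half (measures 1–8) ends with a half cadence, the second (bars 9–16) with a perfect authentic cadence — a large antecedent–consequent pair, i.e. a double period.
Phrase 3 begins with the same material as phrase 1, making it parallel.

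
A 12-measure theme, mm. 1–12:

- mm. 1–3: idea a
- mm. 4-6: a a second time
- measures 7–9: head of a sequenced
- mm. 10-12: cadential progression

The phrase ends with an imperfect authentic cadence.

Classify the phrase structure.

sentence

Basic idea (mm. 1–3) + its repetition (bars 4–6) form the presentation; fragmentation and cadence (measures 7–12) form the continuation — the 12-bar whole is a sentence.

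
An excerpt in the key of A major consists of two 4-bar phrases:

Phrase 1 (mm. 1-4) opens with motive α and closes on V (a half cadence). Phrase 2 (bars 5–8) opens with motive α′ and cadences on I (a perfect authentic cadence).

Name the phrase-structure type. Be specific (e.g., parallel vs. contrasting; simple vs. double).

Phrase 1 ends with a half cadence (weaker) and phrase 2 with a perfect authentic cadence (stronger): antecedent + consequent = a period.
The two phrases open with the same material (α / α′), so the period is parallel.

parallel period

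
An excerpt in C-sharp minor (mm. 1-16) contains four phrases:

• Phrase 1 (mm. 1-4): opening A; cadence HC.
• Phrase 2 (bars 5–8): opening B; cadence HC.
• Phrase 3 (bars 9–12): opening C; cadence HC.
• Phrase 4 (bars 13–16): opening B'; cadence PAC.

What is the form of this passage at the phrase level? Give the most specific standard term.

Four phrases in two halves: the first half (mm. 1–8) ends with a half cadence, the second (measures 9-16) with a perfect authentic cadence — a large antecedent–consequent pair, i.e. a double period.
Phrase 3 begins with different material from phrase 1, making it contrasting.

contrasting double period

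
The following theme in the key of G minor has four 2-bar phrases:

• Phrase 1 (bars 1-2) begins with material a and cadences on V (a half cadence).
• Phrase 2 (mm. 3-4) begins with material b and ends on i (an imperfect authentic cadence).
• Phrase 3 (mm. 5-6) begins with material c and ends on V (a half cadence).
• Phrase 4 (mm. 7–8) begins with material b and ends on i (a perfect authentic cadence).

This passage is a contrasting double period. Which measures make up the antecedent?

measures 1–4

In a double period the four phrases pair into a large antecedent (phrases 1–2, ending imperfect authentic cadence) and a large consequent (phrases 3–4, ending perfect authentic cadence). The antecedent spans measures 1–4.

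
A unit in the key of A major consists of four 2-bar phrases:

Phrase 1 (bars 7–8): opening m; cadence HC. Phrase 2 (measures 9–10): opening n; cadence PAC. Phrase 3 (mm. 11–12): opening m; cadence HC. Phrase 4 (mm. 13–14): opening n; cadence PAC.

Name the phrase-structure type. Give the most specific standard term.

repeated period

The cadence pattern HC–PAC–HC–PAC is weak–strong twice, and phrases 3–4 restate phrases 1–2: a period heard twice, not a double period (which would end weakly at phrase 2).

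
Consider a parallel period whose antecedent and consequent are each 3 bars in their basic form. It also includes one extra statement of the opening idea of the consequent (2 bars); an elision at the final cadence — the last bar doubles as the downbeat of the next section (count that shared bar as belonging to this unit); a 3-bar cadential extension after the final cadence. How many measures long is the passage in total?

11 measures

Basic parallel period: 3 + 3 = 6 bars.
6 (basic form) + 2 (extra statement) + 3 (cadential extension) = 11.
The elision shares a bar with the next section but does not change this unit's count.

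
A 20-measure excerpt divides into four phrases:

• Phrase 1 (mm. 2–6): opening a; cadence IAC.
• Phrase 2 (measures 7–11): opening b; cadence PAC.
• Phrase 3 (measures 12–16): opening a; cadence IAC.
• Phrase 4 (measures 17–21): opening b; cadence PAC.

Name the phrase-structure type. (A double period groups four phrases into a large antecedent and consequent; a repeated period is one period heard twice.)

The cadence pattern IAC–PAC–IAC–PAC is weak–strong twice, and phrases 3–4 restate phrases 1–2: a period heard twice, not a double period (which would end weakly at phrase 2).

repeated period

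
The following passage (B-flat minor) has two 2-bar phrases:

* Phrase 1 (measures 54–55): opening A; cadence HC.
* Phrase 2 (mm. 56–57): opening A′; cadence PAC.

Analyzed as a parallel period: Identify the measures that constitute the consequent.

The antecedent is the phrase ending with the weaker cadence (half cadence, phrase 1) and the consequent the one ending more conclusively (perfect authentic cadence, phrase 2); the consequent is mm. 56–57.

measures 56–57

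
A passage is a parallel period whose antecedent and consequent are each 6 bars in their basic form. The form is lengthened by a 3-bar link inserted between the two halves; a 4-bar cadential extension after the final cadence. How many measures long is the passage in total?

19 measures

Basic parallel period: 6 + 6 = 12 bars.
12 (basic form) + 3 (link) + 4 (cadential extension) = 19.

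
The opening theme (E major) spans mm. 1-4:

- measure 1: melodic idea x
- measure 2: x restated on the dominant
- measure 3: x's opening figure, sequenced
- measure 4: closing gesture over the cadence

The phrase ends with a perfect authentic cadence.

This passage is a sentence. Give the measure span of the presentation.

The presentation of a sentence is the basic idea (measure 1) plus its repetition (m. 2); the presentation is therefore mm. 1–2.

measures 1–2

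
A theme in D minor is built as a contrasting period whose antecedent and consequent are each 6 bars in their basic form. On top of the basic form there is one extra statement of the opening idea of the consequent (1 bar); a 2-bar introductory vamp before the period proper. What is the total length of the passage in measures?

Basic contrasting period: 6 + 6 = 12 bars.
12 (basic form) + 1 (extra statement) + 2 (introduction) = 15.

15 measures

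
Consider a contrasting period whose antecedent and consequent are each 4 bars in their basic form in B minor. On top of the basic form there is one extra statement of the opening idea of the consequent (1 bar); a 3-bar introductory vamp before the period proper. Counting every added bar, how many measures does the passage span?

Basic contrasting period: 4 + 4 = 8 bars.
8 (basic form) + 1 (extra statement) + 3 (introduction) = 12.

12 measures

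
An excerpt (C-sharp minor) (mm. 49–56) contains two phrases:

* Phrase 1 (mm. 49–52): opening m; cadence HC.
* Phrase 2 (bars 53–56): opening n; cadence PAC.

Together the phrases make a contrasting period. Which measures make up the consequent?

measures 53–56

The phrase ending with the weaker cadence (half cadence) is the antecedent; the one ending more conclusively (perfect authentic cadence) is the consequent. The consequent is measures 53–56.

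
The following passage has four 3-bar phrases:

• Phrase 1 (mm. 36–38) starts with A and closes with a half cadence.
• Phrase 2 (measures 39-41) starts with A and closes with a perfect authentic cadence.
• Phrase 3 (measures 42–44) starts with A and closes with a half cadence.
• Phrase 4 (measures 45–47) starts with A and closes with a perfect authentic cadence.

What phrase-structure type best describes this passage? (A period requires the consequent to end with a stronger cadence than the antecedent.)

repeated period

The cadence pattern HC–PAC–HC–PAC is weak–strong twice, and phrases 3–4 restate phrases 1–2: a period heard twice, not a double period (which would end weakly at phrase 2).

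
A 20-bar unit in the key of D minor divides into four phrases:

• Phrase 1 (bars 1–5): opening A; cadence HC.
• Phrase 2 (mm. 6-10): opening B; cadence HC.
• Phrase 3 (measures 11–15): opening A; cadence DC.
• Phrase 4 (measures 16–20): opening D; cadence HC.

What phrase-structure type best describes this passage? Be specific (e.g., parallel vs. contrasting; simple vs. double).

Phrase 4 ends with a half cadence, no stronger than phrase 2's half cadence, so the four phrases do not form a double period; nor do phrases 3–4 duplicate 1–2, so it is not a repeated period. With no phrase reaching a conclusive cadence, the passage is a phrase group.

phrase group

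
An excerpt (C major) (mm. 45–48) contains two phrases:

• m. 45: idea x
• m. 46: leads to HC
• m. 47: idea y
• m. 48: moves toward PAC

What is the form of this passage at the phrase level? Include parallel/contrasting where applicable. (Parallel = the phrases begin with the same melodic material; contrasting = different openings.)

contrasting period

Phrase 1 ends with a half cadence (weaker) and phrase 2 with a perfect authentic cadence (stronger): antecedent + consequent = a period.
The two phrases open with different material (x / y), so the period is contrasting.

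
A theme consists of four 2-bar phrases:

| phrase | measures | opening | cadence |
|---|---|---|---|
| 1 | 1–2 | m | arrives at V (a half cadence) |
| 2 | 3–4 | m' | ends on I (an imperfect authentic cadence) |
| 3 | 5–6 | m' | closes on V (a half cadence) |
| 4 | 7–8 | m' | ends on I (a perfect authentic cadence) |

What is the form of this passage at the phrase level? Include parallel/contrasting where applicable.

parallel double period

Four phrases in two halves: the first half (measures 1–4) ends with an imperfect authentic cadence, the second (mm. 5–8) with a perfect authentic cadence — a large antecedent–consequent pair, i.e. a double period.
Phrase 3 begins with the same material as phrase 1, making it parallel.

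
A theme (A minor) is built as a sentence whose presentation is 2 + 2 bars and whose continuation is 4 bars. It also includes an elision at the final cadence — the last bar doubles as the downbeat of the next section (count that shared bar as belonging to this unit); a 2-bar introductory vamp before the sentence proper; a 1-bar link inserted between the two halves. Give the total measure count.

Basic sentence: 2 + 2 + 4 = 8 bars.
8 (basic form) + 2 (introduction) + 1 (link) = 11.
The elision shares a bar with the next section but does not change this unit's count.

11 measures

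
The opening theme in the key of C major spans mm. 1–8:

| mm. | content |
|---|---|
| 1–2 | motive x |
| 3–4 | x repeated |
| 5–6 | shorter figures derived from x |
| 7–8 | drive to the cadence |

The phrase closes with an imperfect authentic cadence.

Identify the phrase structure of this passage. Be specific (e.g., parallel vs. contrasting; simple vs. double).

sentence

Basic idea (mm. 1–2) + its repetition (mm. 3-4) form the presentation; fragmentation and cadence (bars 5–8) form the continuation — the 8-bar whole is a sentence.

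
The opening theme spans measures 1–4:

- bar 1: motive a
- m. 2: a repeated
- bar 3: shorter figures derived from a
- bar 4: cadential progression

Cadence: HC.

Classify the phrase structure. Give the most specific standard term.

Basic idea (m. 1) + its repetition (m. 2) form the presentation; fragmentation and cadence (measures 3–4) form the continuation — the 4-bar whole is a sentence.

sentence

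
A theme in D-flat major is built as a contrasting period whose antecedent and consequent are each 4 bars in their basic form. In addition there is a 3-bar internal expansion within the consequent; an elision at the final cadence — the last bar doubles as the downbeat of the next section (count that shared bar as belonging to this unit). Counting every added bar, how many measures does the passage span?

11 measures

Basic contrasting period: 4 + 4 = 8 bars.
8 (basic form) + 3 (internal expansion) = 11.
The elision shares a bar with the next section but does not change this unit's count.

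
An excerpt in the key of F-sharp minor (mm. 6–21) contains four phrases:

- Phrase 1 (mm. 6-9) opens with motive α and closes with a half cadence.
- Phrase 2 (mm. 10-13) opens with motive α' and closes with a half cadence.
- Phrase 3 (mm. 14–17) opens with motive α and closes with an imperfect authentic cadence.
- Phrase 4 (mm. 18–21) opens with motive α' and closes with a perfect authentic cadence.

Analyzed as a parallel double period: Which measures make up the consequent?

measures 14–21

In a double period the four phrases pair into a large antecedent (phrases 1–2, ending half cadence) and a large consequent (phrases 3–4, ending perfect authentic cadence). The consequent spans bars 14-21.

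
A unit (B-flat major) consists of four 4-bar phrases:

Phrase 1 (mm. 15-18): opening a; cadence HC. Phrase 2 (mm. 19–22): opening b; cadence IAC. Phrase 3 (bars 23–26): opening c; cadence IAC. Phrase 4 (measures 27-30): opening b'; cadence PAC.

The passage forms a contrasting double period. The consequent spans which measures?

In a double period the four phrases pair into a large antecedent (phrases 1–2, ending imperfect authentic cadence) and a large consequent (phrases 3–4, ending perfect authentic cadence). The consequent spans bars 23-30.

measures 23–30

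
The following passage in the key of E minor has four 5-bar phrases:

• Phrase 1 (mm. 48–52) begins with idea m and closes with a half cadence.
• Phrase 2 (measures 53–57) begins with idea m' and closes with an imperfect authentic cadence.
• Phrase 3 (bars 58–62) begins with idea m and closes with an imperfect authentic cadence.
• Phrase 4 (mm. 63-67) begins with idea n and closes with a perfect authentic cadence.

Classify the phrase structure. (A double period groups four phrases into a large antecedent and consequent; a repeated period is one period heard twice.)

parallel double period

Four phrases in two halves: the first half (mm. 48–57) ends with an imperfect authentic cadence, the second (measures 58–67) with a perfect authentic cadence — a large antecedent–consequent pair, i.e. a double period.
Phrase 3 begins with the same material as phrase 1, making it parallel.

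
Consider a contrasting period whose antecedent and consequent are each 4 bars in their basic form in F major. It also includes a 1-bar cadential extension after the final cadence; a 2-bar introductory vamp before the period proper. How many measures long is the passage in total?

11 measures

Basic contrasting period: 4 + 4 = 8 bars.
8 (basic form) + 1 (cadential extension) + 2 (introduction) = 11.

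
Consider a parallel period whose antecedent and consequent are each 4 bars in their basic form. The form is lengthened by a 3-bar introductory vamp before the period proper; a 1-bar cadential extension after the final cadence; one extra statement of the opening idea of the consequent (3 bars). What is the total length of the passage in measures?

15 measures

Basic parallel period: 4 + 4 = 8 bars.
8 (basic form) + 3 (introduction) + 1 (cadential extension) + 3 (extra statement) = 15.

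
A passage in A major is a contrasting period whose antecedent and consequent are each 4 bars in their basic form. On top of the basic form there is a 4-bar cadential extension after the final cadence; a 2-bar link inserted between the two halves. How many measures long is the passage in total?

14 measures

Basic contrasting period: 4 + 4 = 8 bars.
8 (basic form) + 4 (cadential extension) + 2 (link) = 14.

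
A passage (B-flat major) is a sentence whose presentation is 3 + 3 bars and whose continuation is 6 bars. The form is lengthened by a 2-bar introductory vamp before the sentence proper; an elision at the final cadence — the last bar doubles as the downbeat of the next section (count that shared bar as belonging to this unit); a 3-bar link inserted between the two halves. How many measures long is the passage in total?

17 measures

Basic sentence: 3 + 3 + 6 = 12 bars.
12 (basic form) + 2 (introduction) + 3 (link) = 17.
The elision shares a bar with the next section but does not change this unit's count.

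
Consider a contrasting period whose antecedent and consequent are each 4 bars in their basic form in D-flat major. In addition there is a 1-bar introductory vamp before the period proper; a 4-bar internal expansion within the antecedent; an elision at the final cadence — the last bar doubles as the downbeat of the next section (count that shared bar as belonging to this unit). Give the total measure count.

13 measures

Basic contrasting period: 4 + 4 = 8 bars.
8 (basic form) + 1 (introduction) + 4 (internal expansion) = 13.
The elision shares a bar with the next section but does not change this unit's count.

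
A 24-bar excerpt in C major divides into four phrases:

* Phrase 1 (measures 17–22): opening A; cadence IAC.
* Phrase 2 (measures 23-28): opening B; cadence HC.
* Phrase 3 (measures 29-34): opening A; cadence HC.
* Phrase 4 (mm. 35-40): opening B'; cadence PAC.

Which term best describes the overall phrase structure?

parallel double period

Four phrases in two halves: the first half (bars 17–28) ends with a half cadence, the second (mm. 29–40) with a perfect authentic cadence — a large antecedent–consequent pair, i.e. a double period.
Phrase 3 begins with the same material as phrase 1, making it parallel.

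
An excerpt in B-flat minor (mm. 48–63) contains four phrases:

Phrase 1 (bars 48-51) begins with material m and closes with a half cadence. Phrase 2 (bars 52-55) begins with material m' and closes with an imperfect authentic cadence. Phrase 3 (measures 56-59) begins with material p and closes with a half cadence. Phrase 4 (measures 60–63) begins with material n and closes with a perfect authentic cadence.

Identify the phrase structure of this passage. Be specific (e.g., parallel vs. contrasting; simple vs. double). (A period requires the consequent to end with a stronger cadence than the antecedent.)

Four phrases in two halves: the first half (mm. 48–55) ends with an imperfect authentic cadence, the second (measures 56–63) with a perfect authentic cadence — a large antecedent–consequent pair, i.e. a double period.
Phrase 3 begins with different material from phrase 1, making it contrasting.

contrasting double period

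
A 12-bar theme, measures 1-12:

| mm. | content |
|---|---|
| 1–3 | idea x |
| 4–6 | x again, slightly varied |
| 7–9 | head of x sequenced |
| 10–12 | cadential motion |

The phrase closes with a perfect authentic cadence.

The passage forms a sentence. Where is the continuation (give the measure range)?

measures 7–12

After the presentation (bars 1–6), the continuation covers the fragmentation through the cadence: measures 7–12.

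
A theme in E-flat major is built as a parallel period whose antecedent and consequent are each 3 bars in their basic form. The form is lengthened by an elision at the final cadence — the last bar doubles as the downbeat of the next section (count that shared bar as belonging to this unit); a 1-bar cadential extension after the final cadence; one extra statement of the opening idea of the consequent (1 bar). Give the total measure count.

Basic parallel period: 3 + 3 = 6 bars.
6 (basic form) + 1 (cadential extension) + 1 (extra statement) = 8.
The elision shares a bar with the next section but does not change this unit's count.

8 measures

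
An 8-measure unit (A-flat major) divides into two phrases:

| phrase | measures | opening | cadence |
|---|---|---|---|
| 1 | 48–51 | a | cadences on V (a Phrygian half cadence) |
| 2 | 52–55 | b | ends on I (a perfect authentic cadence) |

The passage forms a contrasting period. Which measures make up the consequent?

The antecedent is the phrase ending with the weaker cadence (Phrygian half cadence, phrase 1) and the consequent the one ending more conclusively (perfect authentic cadence, phrase 2); the consequent is mm. 52–55.

measures 52–55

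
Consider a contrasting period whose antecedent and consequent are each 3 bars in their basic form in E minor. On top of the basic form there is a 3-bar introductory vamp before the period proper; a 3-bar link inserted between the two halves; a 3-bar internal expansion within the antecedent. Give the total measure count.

Basic contrasting period: 3 + 3 = 6 bars.
6 (basic form) + 3 (introduction) + 3 (link) + 3 (internal expansion) = 15.

15 measures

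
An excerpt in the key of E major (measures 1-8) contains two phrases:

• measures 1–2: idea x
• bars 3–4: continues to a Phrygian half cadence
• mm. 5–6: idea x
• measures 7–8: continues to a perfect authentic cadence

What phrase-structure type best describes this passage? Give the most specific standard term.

Phrase 1 ends with a Phrygian half cadence (weaker) and phrase 2 with a perfect authentic cadence (stronger): antecedent + consequent = a period.
The two phrases open with the same material (x / x), so the period is parallel.

parallel period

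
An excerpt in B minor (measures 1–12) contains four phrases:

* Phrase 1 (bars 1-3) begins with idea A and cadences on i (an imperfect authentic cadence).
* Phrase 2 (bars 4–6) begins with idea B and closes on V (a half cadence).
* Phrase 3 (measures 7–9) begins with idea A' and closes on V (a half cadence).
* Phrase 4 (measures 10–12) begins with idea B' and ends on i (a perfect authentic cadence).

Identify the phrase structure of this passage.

parallel double period

Four phrases in two halves: the first half (mm. 1–6) ends with a half cadence, the second (bars 7–12) with a perfect authentic cadence — a large antecedent–consequent pair, i.e. a double period.
Phrase 3 begins with the same material as phrase 1, making it parallel.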